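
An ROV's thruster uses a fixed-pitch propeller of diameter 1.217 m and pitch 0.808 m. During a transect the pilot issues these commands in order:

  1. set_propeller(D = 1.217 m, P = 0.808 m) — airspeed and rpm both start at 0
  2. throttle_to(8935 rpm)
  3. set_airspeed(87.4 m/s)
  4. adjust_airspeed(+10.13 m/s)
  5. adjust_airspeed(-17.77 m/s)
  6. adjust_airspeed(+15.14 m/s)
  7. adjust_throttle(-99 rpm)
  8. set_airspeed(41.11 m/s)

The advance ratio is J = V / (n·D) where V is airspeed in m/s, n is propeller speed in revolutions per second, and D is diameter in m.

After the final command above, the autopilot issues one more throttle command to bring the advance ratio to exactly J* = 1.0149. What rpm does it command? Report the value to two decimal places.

set_propeller: D = 1.217 m, P = 0.808 m (p = P/D = 0.663928); state ← (V=0, rpm=0)
throttle_to(8935): rpm ← 8935
set_airspeed(87.4): V ← 87.4 m/s
adjust_airspeed(+10.13): V ← 87.4 +10.13 = 97.53 m/s
adjust_airspeed(-17.77): V ← 97.53 -17.77 = 79.76 m/s
adjust_airspeed(+15.14): V ← 79.76 +15.14 = 94.9 m/s
adjust_throttle(-99): rpm ← 8935 -99 = 8836
set_airspeed(41.11): V ← 41.11 m/s
final state: V = 41.11 m/s, rpm = 8836 → n = rpm/60 = 147.266667 rev/s
target J* = 1.0149; solve J* = V/(n·D) for n: n = V/(J*·D) = 41.11/(1.0149 × 1.217) = 33.283857 rev/s
rpm = 60·n = 1997.031414

rpm = 1997.03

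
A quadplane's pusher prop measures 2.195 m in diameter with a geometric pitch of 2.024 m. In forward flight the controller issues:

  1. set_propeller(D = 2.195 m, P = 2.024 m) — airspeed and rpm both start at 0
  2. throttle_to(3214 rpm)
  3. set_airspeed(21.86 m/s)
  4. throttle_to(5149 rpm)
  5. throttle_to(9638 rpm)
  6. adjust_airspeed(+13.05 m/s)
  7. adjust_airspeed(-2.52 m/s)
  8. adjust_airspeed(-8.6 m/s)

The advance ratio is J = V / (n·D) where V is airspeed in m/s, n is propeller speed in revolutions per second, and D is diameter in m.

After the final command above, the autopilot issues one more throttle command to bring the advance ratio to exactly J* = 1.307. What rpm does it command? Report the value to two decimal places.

set_propeller: D = 2.195 m, P = 2.024 m (p = P/D = 0.922096); state ← (V=0, rpm=0)
throttle_to(3214): rpm ← 3214
set_airspeed(21.86): V ← 21.86 m/s
throttle_to(5149): rpm ← 5149
throttle_to(9638): rpm ← 9638
adjust_airspeed(+13.05): V ← 21.86 +13.05 = 34.91 m/s
adjust_airspeed(-2.52): V ← 34.91 -2.52 = 32.39 m/s
adjust_airspeed(-8.6): V ← 32.39 -8.6 = 23.79 m/s
final state: V = 23.79 m/s, rpm = 9638 → n = rpm/60 = 160.633333 rev/s
target J* = 1.307; solve J* = V/(n·D) for n: n = V/(J*·D) = 23.79/(1.307 × 2.195) = 8.292478 rev/s
rpm = 60·n = 497.548682

rpm = 497.55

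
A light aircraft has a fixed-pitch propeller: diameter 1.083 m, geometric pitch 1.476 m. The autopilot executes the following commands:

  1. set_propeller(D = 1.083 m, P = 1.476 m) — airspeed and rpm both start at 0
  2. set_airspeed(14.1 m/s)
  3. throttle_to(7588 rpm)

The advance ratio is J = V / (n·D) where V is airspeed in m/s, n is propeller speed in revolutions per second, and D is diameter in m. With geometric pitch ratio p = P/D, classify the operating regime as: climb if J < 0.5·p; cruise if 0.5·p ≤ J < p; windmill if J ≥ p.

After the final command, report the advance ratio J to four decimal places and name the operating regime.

set_propeller: D = 1.083 m, P = 1.476 m (p = P/D = 1.362881); state ← (V=0, rpm=0)
set_airspeed(14.1): V ← 14.1 m/s
throttle_to(7588): rpm ← 7588
final state: V = 14.1 m/s, rpm = 7588 → n = rpm/60 = 126.466667 rev/s
J = V / (n·D) = 14.1 / (126.466667 × 1.083) = 0.102947
regime bands: climb J<0.6814 | cruise [0.6814, 1.3629) | windmill J≥1.3629
J = 0.1029 → climb

J = 0.1029, regime = climb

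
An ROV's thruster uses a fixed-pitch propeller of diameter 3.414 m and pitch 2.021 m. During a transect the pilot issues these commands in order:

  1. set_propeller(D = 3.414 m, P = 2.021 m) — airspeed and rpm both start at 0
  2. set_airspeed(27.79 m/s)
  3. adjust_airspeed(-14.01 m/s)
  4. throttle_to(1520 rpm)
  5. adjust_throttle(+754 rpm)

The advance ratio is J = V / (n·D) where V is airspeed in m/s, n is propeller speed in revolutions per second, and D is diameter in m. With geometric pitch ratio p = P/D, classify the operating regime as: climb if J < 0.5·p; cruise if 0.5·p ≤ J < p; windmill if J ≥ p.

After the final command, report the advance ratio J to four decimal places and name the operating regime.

J = 0.1065, regime = climb

set_propeller: D = 3.414 m, P = 2.021 m (p = P/D = 0.591974); state ← (V=0, rpm=0)
set_airspeed(27.79): V ← 27.79 m/s
adjust_airspeed(-14.01): V ← 27.79 -14.01 = 13.78 m/s
throttle_to(1520): rpm ← 1520
adjust_throttle(+754): rpm ← 1520 +754 = 2274
final state: V = 13.78 m/s, rpm = 2274 → n = rpm/60 = 37.900000 rev/s
J = V / (n·D) = 13.78 / (37.900000 × 3.414) = 0.106499
regime bands: climb J<0.2960 | cruise [0.2960, 0.5920) | windmill J≥0.5920
J = 0.1065 → climb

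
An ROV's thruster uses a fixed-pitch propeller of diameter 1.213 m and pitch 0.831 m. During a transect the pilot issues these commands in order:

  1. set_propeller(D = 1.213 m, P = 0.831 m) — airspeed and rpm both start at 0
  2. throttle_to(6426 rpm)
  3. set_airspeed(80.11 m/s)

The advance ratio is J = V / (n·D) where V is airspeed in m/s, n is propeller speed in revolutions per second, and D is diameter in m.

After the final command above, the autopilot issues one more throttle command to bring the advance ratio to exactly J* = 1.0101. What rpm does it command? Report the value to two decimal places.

rpm = 3922.95

set_propeller: D = 1.213 m, P = 0.831 m (p = P/D = 0.685078); state ← (V=0, rpm=0)
throttle_to(6426): rpm ← 6426
set_airspeed(80.11): V ← 80.11 m/s
final state: V = 80.11 m/s, rpm = 6426 → n = rpm/60 = 107.100000 rev/s
target J* = 1.0101; solve J* = V/(n·D) for n: n = V/(J*·D) = 80.11/(1.0101 × 1.213) = 65.382506 rev/s
rpm = 60·n = 3922.950337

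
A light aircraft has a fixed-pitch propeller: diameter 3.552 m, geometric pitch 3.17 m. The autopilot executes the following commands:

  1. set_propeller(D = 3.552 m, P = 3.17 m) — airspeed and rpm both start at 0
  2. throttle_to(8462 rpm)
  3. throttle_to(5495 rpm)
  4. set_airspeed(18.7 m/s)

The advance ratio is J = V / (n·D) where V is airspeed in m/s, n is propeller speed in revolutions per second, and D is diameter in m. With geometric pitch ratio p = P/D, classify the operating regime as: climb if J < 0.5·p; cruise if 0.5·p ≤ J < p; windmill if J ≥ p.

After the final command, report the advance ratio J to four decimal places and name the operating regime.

J = 0.0575, regime = climb

set_propeller: D = 3.552 m, P = 3.17 m (p = P/D = 0.892455); state ← (V=0, rpm=0)
throttle_to(8462): rpm ← 8462
throttle_to(5495): rpm ← 5495
set_airspeed(18.7): V ← 18.7 m/s
final state: V = 18.7 m/s, rpm = 5495 → n = rpm/60 = 91.583333 rev/s
J = V / (n·D) = 18.7 / (91.583333 × 3.552) = 0.057485
regime bands: climb J<0.4462 | cruise [0.4462, 0.8925) | windmill J≥0.8925
J = 0.0575 → climb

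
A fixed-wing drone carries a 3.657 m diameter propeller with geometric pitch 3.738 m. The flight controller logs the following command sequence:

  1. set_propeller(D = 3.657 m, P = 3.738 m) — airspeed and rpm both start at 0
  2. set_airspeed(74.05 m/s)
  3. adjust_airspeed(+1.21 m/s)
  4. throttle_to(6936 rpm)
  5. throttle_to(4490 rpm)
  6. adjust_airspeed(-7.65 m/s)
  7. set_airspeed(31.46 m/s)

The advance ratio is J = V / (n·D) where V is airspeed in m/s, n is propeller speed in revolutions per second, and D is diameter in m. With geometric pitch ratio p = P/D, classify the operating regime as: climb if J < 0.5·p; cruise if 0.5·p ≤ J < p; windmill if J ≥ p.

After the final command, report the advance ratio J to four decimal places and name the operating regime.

set_propeller: D = 3.657 m, P = 3.738 m (p = P/D = 1.022149); state ← (V=0, rpm=0)
set_airspeed(74.05): V ← 74.05 m/s
adjust_airspeed(+1.21): V ← 74.05 +1.21 = 75.26 m/s
throttle_to(6936): rpm ← 6936
throttle_to(4490): rpm ← 4490
adjust_airspeed(-7.65): V ← 75.26 -7.65 = 67.61 m/s
set_airspeed(31.46): V ← 31.46 m/s
final state: V = 31.46 m/s, rpm = 4490 → n = rpm/60 = 74.833333 rev/s
J = V / (n·D) = 31.46 / (74.833333 × 3.657) = 0.114958
regime bands: climb J<0.5111 | cruise [0.5111, 1.0221) | windmill J≥1.0221
J = 0.1150 → climb

J = 0.1150, regime = climb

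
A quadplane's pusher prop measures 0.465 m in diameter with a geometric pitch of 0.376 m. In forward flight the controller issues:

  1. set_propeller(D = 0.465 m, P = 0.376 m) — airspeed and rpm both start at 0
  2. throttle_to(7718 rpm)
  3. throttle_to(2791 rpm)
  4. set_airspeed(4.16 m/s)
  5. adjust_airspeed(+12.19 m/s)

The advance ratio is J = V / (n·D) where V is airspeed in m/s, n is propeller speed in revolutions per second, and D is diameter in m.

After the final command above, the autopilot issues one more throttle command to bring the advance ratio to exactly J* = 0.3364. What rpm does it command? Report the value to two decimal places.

rpm = 6271.34

set_propeller: D = 0.465 m, P = 0.376 m (p = P/D = 0.808602); state ← (V=0, rpm=0)
throttle_to(7718): rpm ← 7718
throttle_to(2791): rpm ← 2791
set_airspeed(4.16): V ← 4.16 m/s
adjust_airspeed(+12.19): V ← 4.16 +12.19 = 16.35 m/s
final state: V = 16.35 m/s, rpm = 2791 → n = rpm/60 = 46.516667 rev/s
target J* = 0.3364; solve J* = V/(n·D) for n: n = V/(J*·D) = 16.35/(0.3364 × 0.465) = 104.522266 rev/s
rpm = 60·n = 6271.335967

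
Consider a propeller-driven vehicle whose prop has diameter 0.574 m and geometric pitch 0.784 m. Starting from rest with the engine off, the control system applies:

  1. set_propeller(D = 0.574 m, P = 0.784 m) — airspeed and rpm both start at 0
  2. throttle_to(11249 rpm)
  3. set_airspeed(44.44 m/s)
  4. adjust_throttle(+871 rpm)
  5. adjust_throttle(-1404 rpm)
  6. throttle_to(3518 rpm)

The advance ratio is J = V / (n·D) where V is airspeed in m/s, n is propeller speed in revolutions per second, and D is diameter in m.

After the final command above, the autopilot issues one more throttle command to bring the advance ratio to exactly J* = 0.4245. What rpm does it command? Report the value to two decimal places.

set_propeller: D = 0.574 m, P = 0.784 m (p = P/D = 1.365854); state ← (V=0, rpm=0)
throttle_to(11249): rpm ← 11249
set_airspeed(44.44): V ← 44.44 m/s
adjust_throttle(+871): rpm ← 11249 +871 = 12120
adjust_throttle(-1404): rpm ← 12120 -1404 = 10716
throttle_to(3518): rpm ← 3518
final state: V = 44.44 m/s, rpm = 3518 → n = rpm/60 = 58.633333 rev/s
target J* = 0.4245; solve J* = V/(n·D) for n: n = V/(J*·D) = 44.44/(0.4245 × 0.574) = 182.383045 rev/s
rpm = 60·n = 10942.982726

rpm = 10942.98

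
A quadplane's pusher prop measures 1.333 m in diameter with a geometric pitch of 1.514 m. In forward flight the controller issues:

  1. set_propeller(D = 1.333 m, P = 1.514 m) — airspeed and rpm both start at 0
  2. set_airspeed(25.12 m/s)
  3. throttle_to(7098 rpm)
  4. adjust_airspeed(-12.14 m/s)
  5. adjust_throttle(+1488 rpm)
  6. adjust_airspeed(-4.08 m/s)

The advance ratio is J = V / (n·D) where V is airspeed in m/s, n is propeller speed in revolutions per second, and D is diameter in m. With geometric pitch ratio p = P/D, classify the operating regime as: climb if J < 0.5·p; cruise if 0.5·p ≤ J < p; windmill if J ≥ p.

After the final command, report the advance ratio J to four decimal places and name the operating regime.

J = 0.0467, regime = climb

set_propeller: D = 1.333 m, P = 1.514 m (p = P/D = 1.135784); state ← (V=0, rpm=0)
set_airspeed(25.12): V ← 25.12 m/s
throttle_to(7098): rpm ← 7098
adjust_airspeed(-12.14): V ← 25.12 -12.14 = 12.98 m/s
adjust_throttle(+1488): rpm ← 7098 +1488 = 8586
adjust_airspeed(-4.08): V ← 12.98 -4.08 = 8.9 m/s
final state: V = 8.9 m/s, rpm = 8586 → n = rpm/60 = 143.100000 rev/s
J = V / (n·D) = 8.9 / (143.100000 × 1.333) = 0.046657
regime bands: climb J<0.5679 | cruise [0.5679, 1.1358) | windmill J≥1.1358
J = 0.0467 → climb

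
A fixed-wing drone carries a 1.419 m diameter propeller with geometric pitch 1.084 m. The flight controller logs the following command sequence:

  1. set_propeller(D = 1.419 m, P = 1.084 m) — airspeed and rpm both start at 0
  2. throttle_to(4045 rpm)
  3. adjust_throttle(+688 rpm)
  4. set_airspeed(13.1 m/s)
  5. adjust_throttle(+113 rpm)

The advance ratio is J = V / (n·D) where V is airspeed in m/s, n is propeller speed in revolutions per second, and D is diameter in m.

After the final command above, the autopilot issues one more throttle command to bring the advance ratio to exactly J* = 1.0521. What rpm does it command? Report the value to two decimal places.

set_propeller: D = 1.419 m, P = 1.084 m (p = P/D = 0.763918); state ← (V=0, rpm=0)
throttle_to(4045): rpm ← 4045
adjust_throttle(+688): rpm ← 4045 +688 = 4733
set_airspeed(13.1): V ← 13.1 m/s
adjust_throttle(+113): rpm ← 4733 +113 = 4846
final state: V = 13.1 m/s, rpm = 4846 → n = rpm/60 = 80.766667 rev/s
target J* = 1.0521; solve J* = V/(n·D) for n: n = V/(J*·D) = 13.1/(1.0521 × 1.419) = 8.774692 rev/s
rpm = 60·n = 526.481518

rpm = 526.48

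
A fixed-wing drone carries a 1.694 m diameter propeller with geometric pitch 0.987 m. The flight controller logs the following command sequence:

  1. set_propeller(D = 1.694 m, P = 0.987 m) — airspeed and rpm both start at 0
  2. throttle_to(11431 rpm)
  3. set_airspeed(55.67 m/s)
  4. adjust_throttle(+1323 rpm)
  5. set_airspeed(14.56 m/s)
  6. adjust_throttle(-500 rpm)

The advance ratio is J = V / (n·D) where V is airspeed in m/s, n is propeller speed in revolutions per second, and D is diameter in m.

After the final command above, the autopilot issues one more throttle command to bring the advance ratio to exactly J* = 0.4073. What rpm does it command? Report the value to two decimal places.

rpm = 1266.15

set_propeller: D = 1.694 m, P = 0.987 m (p = P/D = 0.582645); state ← (V=0, rpm=0)
throttle_to(11431): rpm ← 11431
set_airspeed(55.67): V ← 55.67 m/s
adjust_throttle(+1323): rpm ← 11431 +1323 = 12754
set_airspeed(14.56): V ← 14.56 m/s
adjust_throttle(-500): rpm ← 12754 -500 = 12254
final state: V = 14.56 m/s, rpm = 12254 → n = rpm/60 = 204.233333 rev/s
target J* = 0.4073; solve J* = V/(n·D) for n: n = V/(J*·D) = 14.56/(0.4073 × 1.694) = 21.102483 rev/s
rpm = 60·n = 1266.148979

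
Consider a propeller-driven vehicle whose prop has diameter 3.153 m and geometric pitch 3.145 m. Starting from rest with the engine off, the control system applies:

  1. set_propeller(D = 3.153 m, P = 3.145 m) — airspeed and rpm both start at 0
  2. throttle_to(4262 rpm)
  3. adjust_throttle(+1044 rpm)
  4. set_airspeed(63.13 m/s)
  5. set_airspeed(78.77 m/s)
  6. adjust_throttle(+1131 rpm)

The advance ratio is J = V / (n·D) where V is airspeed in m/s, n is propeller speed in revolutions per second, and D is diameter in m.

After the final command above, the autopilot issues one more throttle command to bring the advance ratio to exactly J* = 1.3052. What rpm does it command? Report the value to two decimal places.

rpm = 1148.45

set_propeller: D = 3.153 m, P = 3.145 m (p = P/D = 0.997463); state ← (V=0, rpm=0)
throttle_to(4262): rpm ← 4262
adjust_throttle(+1044): rpm ← 4262 +1044 = 5306
set_airspeed(63.13): V ← 63.13 m/s
set_airspeed(78.77): V ← 78.77 m/s
adjust_throttle(+1131): rpm ← 5306 +1131 = 6437
final state: V = 78.77 m/s, rpm = 6437 → n = rpm/60 = 107.283333 rev/s
target J* = 1.3052; solve J* = V/(n·D) for n: n = V/(J*·D) = 78.77/(1.3052 × 3.153) = 19.140788 rev/s
rpm = 60·n = 1148.447271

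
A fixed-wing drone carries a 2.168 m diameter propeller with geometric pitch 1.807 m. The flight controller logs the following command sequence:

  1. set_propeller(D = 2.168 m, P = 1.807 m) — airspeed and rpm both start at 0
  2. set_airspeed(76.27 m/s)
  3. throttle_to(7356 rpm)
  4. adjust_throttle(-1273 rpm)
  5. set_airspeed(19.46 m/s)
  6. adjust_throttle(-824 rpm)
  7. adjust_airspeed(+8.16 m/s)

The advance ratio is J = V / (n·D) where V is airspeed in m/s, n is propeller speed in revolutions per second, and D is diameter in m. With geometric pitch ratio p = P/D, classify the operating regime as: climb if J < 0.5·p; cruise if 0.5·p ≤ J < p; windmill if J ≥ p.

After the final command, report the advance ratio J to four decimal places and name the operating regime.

J = 0.1453, regime = climb

set_propeller: D = 2.168 m, P = 1.807 m (p = P/D = 0.833487); state ← (V=0, rpm=0)
set_airspeed(76.27): V ← 76.27 m/s
throttle_to(7356): rpm ← 7356
adjust_throttle(-1273): rpm ← 7356 -1273 = 6083
set_airspeed(19.46): V ← 19.46 m/s
adjust_throttle(-824): rpm ← 6083 -824 = 5259
adjust_airspeed(+8.16): V ← 19.46 +8.16 = 27.62 m/s
final state: V = 27.62 m/s, rpm = 5259 → n = rpm/60 = 87.650000 rev/s
J = V / (n·D) = 27.62 / (87.650000 × 2.168) = 0.145349
regime bands: climb J<0.4167 | cruise [0.4167, 0.8335) | windmill J≥0.8335
J = 0.1453 → climb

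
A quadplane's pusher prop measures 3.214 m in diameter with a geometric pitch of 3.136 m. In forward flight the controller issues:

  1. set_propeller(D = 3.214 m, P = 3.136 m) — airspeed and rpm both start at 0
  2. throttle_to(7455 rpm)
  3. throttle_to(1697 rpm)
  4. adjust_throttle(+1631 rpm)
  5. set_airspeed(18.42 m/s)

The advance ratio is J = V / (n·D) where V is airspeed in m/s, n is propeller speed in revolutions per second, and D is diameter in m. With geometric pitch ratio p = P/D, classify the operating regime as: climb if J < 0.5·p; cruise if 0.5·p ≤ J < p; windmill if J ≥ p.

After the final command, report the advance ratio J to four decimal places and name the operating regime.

set_propeller: D = 3.214 m, P = 3.136 m (p = P/D = 0.975731); state ← (V=0, rpm=0)
throttle_to(7455): rpm ← 7455
throttle_to(1697): rpm ← 1697
adjust_throttle(+1631): rpm ← 1697 +1631 = 3328
set_airspeed(18.42): V ← 18.42 m/s
final state: V = 18.42 m/s, rpm = 3328 → n = rpm/60 = 55.466667 rev/s
J = V / (n·D) = 18.42 / (55.466667 × 3.214) = 0.103326
regime bands: climb J<0.4879 | cruise [0.4879, 0.9757) | windmill J≥0.9757
J = 0.1033 → climb

J = 0.1033, regime = climb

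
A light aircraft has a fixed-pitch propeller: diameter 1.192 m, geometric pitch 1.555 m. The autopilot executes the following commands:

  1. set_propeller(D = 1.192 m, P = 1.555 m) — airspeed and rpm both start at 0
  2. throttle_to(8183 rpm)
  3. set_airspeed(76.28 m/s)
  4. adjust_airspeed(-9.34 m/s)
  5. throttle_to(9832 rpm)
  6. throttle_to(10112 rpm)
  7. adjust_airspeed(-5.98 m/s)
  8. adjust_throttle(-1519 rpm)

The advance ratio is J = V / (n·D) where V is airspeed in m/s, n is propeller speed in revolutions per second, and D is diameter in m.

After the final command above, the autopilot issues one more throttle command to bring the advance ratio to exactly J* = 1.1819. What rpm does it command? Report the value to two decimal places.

set_propeller: D = 1.192 m, P = 1.555 m (p = P/D = 1.304530); state ← (V=0, rpm=0)
throttle_to(8183): rpm ← 8183
set_airspeed(76.28): V ← 76.28 m/s
adjust_airspeed(-9.34): V ← 76.28 -9.34 = 66.94 m/s
throttle_to(9832): rpm ← 9832
throttle_to(10112): rpm ← 10112
adjust_airspeed(-5.98): V ← 66.94 -5.98 = 60.96 m/s
adjust_throttle(-1519): rpm ← 10112 -1519 = 8593
final state: V = 60.96 m/s, rpm = 8593 → n = rpm/60 = 143.216667 rev/s
target J* = 1.1819; solve J* = V/(n·D) for n: n = V/(J*·D) = 60.96/(1.1819 × 1.192) = 43.270107 rev/s
rpm = 60·n = 2596.206427

rpm = 2596.21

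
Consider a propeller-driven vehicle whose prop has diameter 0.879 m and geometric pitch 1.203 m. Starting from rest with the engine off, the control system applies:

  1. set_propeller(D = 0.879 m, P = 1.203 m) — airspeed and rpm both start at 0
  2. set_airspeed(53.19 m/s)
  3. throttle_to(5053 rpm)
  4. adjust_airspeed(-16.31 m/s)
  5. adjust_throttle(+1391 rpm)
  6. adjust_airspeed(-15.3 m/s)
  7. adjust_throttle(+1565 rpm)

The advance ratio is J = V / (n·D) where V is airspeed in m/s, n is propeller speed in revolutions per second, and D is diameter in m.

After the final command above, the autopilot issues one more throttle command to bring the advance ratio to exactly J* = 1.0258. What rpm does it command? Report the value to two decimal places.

rpm = 1435.99

set_propeller: D = 0.879 m, P = 1.203 m (p = P/D = 1.368601); state ← (V=0, rpm=0)
set_airspeed(53.19): V ← 53.19 m/s
throttle_to(5053): rpm ← 5053
adjust_airspeed(-16.31): V ← 53.19 -16.31 = 36.88 m/s
adjust_throttle(+1391): rpm ← 5053 +1391 = 6444
adjust_airspeed(-15.3): V ← 36.88 -15.3 = 21.58 m/s
adjust_throttle(+1565): rpm ← 6444 +1565 = 8009
final state: V = 21.58 m/s, rpm = 8009 → n = rpm/60 = 133.483333 rev/s
target J* = 1.0258; solve J* = V/(n·D) for n: n = V/(J*·D) = 21.58/(1.0258 × 0.879) = 23.933150 rev/s
rpm = 60·n = 1435.989026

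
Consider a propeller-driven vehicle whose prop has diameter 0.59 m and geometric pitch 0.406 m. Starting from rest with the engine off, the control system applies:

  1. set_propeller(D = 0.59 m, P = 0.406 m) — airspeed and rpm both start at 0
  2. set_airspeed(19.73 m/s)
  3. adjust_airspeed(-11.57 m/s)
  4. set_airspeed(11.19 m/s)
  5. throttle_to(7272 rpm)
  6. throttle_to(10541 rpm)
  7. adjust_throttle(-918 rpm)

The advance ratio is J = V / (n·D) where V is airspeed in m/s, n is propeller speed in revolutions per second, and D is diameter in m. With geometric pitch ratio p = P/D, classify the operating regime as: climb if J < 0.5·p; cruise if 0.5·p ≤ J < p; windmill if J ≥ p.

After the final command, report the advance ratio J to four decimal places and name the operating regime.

J = 0.1183, regime = climb

set_propeller: D = 0.59 m, P = 0.406 m (p = P/D = 0.688136); state ← (V=0, rpm=0)
set_airspeed(19.73): V ← 19.73 m/s
adjust_airspeed(-11.57): V ← 19.73 -11.57 = 8.16 m/s
set_airspeed(11.19): V ← 11.19 m/s
throttle_to(7272): rpm ← 7272
throttle_to(10541): rpm ← 10541
adjust_throttle(-918): rpm ← 10541 -918 = 9623
final state: V = 11.19 m/s, rpm = 9623 → n = rpm/60 = 160.383333 rev/s
J = V / (n·D) = 11.19 / (160.383333 × 0.59) = 0.118255
regime bands: climb J<0.3441 | cruise [0.3441, 0.6881) | windmill J≥0.6881
J = 0.1183 → climb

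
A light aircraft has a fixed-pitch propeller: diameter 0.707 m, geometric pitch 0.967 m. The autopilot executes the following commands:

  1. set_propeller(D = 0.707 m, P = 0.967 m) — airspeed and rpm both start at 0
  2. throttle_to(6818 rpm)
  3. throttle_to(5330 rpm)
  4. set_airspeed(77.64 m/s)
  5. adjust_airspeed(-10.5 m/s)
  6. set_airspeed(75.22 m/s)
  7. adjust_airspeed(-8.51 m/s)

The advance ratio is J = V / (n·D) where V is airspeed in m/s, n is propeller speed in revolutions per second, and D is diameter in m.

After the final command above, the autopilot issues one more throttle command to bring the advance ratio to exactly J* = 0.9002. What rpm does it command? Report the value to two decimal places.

rpm = 6289.03

set_propeller: D = 0.707 m, P = 0.967 m (p = P/D = 1.367751); state ← (V=0, rpm=0)
throttle_to(6818): rpm ← 6818
throttle_to(5330): rpm ← 5330
set_airspeed(77.64): V ← 77.64 m/s
adjust_airspeed(-10.5): V ← 77.64 -10.5 = 67.14 m/s
set_airspeed(75.22): V ← 75.22 m/s
adjust_airspeed(-8.51): V ← 75.22 -8.51 = 66.71 m/s
final state: V = 66.71 m/s, rpm = 5330 → n = rpm/60 = 88.833333 rev/s
target J* = 0.9002; solve J* = V/(n·D) for n: n = V/(J*·D) = 66.71/(0.9002 × 0.707) = 104.817191 rev/s
rpm = 60·n = 6289.031480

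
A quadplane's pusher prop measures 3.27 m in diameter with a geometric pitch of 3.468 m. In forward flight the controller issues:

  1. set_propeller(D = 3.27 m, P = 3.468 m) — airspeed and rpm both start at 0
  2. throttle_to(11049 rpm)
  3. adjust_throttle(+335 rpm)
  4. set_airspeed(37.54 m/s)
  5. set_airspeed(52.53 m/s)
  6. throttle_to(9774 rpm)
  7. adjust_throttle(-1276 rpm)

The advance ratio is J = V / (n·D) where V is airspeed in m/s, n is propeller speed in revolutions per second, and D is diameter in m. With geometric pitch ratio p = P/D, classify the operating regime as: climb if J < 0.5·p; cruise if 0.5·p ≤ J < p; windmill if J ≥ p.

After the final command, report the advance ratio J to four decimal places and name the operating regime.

set_propeller: D = 3.27 m, P = 3.468 m (p = P/D = 1.060550); state ← (V=0, rpm=0)
throttle_to(11049): rpm ← 11049
adjust_throttle(+335): rpm ← 11049 +335 = 11384
set_airspeed(37.54): V ← 37.54 m/s
set_airspeed(52.53): V ← 52.53 m/s
throttle_to(9774): rpm ← 9774
adjust_throttle(-1276): rpm ← 9774 -1276 = 8498
final state: V = 52.53 m/s, rpm = 8498 → n = rpm/60 = 141.633333 rev/s
J = V / (n·D) = 52.53 / (141.633333 × 3.27) = 0.113421
regime bands: climb J<0.5303 | cruise [0.5303, 1.0606) | windmill J≥1.0606
J = 0.1134 → climb

J = 0.1134, regime = climb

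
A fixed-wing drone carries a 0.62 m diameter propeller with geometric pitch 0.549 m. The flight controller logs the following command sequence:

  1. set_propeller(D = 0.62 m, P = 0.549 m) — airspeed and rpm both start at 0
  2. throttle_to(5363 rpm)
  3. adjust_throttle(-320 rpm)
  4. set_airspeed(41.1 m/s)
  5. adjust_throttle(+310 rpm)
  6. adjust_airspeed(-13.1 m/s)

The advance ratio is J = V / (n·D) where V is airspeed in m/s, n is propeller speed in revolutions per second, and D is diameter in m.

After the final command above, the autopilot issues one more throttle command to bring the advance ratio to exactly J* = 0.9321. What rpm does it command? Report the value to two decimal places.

rpm = 2907.07

set_propeller: D = 0.62 m, P = 0.549 m (p = P/D = 0.885484); state ← (V=0, rpm=0)
throttle_to(5363): rpm ← 5363
adjust_throttle(-320): rpm ← 5363 -320 = 5043
set_airspeed(41.1): V ← 41.1 m/s
adjust_throttle(+310): rpm ← 5043 +310 = 5353
adjust_airspeed(-13.1): V ← 41.1 -13.1 = 28 m/s
final state: V = 28 m/s, rpm = 5353 → n = rpm/60 = 89.216667 rev/s
target J* = 0.9321; solve J* = V/(n·D) for n: n = V/(J*·D) = 28/(0.9321 × 0.62) = 48.451121 rev/s
rpm = 60·n = 2907.067288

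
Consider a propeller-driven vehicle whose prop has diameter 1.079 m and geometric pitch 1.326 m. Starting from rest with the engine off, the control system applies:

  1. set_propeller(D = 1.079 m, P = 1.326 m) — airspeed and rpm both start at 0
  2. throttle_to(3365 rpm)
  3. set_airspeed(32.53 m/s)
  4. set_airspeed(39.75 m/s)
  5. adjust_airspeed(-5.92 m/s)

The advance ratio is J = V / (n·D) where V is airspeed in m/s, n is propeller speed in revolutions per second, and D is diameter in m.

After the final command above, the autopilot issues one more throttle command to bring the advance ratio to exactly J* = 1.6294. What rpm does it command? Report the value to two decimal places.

set_propeller: D = 1.079 m, P = 1.326 m (p = P/D = 1.228916); state ← (V=0, rpm=0)
throttle_to(3365): rpm ← 3365
set_airspeed(32.53): V ← 32.53 m/s
set_airspeed(39.75): V ← 39.75 m/s
adjust_airspeed(-5.92): V ← 39.75 -5.92 = 33.83 m/s
final state: V = 33.83 m/s, rpm = 3365 → n = rpm/60 = 56.083333 rev/s
target J* = 1.6294; solve J* = V/(n·D) for n: n = V/(J*·D) = 33.83/(1.6294 × 1.079) = 19.242117 rev/s
rpm = 60·n = 1154.526994

rpm = 1154.53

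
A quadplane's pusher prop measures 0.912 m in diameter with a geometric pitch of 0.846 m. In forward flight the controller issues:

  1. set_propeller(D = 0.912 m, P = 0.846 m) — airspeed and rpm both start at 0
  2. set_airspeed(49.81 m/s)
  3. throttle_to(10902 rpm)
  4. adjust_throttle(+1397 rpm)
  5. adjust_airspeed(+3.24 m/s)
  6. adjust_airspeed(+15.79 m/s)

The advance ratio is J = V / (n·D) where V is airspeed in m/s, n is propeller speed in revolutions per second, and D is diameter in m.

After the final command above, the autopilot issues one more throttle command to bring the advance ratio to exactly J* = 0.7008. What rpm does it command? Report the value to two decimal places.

rpm = 6462.54

set_propeller: D = 0.912 m, P = 0.846 m (p = P/D = 0.927632); state ← (V=0, rpm=0)
set_airspeed(49.81): V ← 49.81 m/s
throttle_to(10902): rpm ← 10902
adjust_throttle(+1397): rpm ← 10902 +1397 = 12299
adjust_airspeed(+3.24): V ← 49.81 +3.24 = 53.05 m/s
adjust_airspeed(+15.79): V ← 53.05 +15.79 = 68.84 m/s
final state: V = 68.84 m/s, rpm = 12299 → n = rpm/60 = 204.983333 rev/s
target J* = 0.7008; solve J* = V/(n·D) for n: n = V/(J*·D) = 68.84/(0.7008 × 0.912) = 107.708984 rev/s
rpm = 60·n = 6462.539053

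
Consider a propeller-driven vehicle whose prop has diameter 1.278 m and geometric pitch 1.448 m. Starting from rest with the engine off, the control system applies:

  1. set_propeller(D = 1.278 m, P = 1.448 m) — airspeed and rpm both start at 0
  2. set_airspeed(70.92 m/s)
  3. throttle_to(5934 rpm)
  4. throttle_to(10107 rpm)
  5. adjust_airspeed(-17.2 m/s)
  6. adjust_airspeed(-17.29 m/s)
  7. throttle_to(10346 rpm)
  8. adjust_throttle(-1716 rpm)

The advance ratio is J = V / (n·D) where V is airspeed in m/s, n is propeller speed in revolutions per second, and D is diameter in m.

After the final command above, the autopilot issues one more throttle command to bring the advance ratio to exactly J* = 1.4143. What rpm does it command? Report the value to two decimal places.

set_propeller: D = 1.278 m, P = 1.448 m (p = P/D = 1.133020); state ← (V=0, rpm=0)
set_airspeed(70.92): V ← 70.92 m/s
throttle_to(5934): rpm ← 5934
throttle_to(10107): rpm ← 10107
adjust_airspeed(-17.2): V ← 70.92 -17.2 = 53.72 m/s
adjust_airspeed(-17.29): V ← 53.72 -17.29 = 36.43 m/s
throttle_to(10346): rpm ← 10346
adjust_throttle(-1716): rpm ← 10346 -1716 = 8630
final state: V = 36.43 m/s, rpm = 8630 → n = rpm/60 = 143.833333 rev/s
target J* = 1.4143; solve J* = V/(n·D) for n: n = V/(J*·D) = 36.43/(1.4143 × 1.278) = 20.155184 rev/s
rpm = 60·n = 1209.311064

rpm = 1209.31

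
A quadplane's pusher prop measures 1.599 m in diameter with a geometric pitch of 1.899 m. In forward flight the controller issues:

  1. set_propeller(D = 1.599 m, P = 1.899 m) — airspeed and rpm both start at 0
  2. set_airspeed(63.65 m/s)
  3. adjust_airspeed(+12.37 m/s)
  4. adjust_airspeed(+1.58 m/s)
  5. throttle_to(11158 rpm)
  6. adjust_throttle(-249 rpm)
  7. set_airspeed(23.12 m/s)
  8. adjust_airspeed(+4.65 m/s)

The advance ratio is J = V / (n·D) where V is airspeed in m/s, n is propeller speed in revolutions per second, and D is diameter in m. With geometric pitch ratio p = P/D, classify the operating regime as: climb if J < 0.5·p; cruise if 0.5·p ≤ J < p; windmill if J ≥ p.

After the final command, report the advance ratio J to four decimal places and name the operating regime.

J = 0.0955, regime = climb

set_propeller: D = 1.599 m, P = 1.899 m (p = P/D = 1.187617); state ← (V=0, rpm=0)
set_airspeed(63.65): V ← 63.65 m/s
adjust_airspeed(+12.37): V ← 63.65 +12.37 = 76.02 m/s
adjust_airspeed(+1.58): V ← 76.02 +1.58 = 77.6 m/s
throttle_to(11158): rpm ← 11158
adjust_throttle(-249): rpm ← 11158 -249 = 10909
set_airspeed(23.12): V ← 23.12 m/s
adjust_airspeed(+4.65): V ← 23.12 +4.65 = 27.77 m/s
final state: V = 27.77 m/s, rpm = 10909 → n = rpm/60 = 181.816667 rev/s
J = V / (n·D) = 27.77 / (181.816667 × 1.599) = 0.095520
regime bands: climb J<0.5938 | cruise [0.5938, 1.1876) | windmill J≥1.1876
J = 0.0955 → climb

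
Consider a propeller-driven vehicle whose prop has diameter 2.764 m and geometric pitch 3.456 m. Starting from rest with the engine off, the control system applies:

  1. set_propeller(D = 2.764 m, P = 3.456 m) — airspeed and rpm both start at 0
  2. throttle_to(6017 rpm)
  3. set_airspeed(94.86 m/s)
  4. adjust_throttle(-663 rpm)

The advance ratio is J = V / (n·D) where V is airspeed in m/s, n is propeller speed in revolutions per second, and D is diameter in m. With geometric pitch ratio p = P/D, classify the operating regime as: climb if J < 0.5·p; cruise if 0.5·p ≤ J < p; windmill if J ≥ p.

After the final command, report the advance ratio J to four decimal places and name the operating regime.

J = 0.3846, regime = climb

set_propeller: D = 2.764 m, P = 3.456 m (p = P/D = 1.250362); state ← (V=0, rpm=0)
throttle_to(6017): rpm ← 6017
set_airspeed(94.86): V ← 94.86 m/s
adjust_throttle(-663): rpm ← 6017 -663 = 5354
final state: V = 94.86 m/s, rpm = 5354 → n = rpm/60 = 89.233333 rev/s
J = V / (n·D) = 94.86 / (89.233333 × 2.764) = 0.384608
regime bands: climb J<0.6252 | cruise [0.6252, 1.2504) | windmill J≥1.2504
J = 0.3846 → climb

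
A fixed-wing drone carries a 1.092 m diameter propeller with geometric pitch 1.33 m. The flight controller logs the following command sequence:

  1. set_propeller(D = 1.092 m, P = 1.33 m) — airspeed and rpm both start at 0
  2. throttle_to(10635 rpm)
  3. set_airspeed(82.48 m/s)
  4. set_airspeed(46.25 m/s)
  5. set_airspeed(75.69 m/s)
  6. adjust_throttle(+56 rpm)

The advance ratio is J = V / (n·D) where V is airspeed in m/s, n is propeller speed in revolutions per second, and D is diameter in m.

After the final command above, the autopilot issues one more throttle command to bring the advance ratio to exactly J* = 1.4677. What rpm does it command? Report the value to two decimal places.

rpm = 2833.54

set_propeller: D = 1.092 m, P = 1.33 m (p = P/D = 1.217949); state ← (V=0, rpm=0)
throttle_to(10635): rpm ← 10635
set_airspeed(82.48): V ← 82.48 m/s
set_airspeed(46.25): V ← 46.25 m/s
set_airspeed(75.69): V ← 75.69 m/s
adjust_throttle(+56): rpm ← 10635 +56 = 10691
final state: V = 75.69 m/s, rpm = 10691 → n = rpm/60 = 178.183333 rev/s
target J* = 1.4677; solve J* = V/(n·D) for n: n = V/(J*·D) = 75.69/(1.4677 × 1.092) = 47.225718 rev/s
rpm = 60·n = 2833.543101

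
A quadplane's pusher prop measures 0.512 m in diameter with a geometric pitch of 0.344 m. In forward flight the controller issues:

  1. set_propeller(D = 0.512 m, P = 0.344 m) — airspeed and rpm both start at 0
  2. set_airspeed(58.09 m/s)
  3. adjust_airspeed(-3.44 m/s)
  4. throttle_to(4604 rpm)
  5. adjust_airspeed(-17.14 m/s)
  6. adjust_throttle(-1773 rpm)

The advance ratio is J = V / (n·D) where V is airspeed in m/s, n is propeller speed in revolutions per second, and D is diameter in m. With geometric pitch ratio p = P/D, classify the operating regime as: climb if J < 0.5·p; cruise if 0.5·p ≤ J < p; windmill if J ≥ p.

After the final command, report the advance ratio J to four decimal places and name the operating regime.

set_propeller: D = 0.512 m, P = 0.344 m (p = P/D = 0.671875); state ← (V=0, rpm=0)
set_airspeed(58.09): V ← 58.09 m/s
adjust_airspeed(-3.44): V ← 58.09 -3.44 = 54.65 m/s
throttle_to(4604): rpm ← 4604
adjust_airspeed(-17.14): V ← 54.65 -17.14 = 37.51 m/s
adjust_throttle(-1773): rpm ← 4604 -1773 = 2831
final state: V = 37.51 m/s, rpm = 2831 → n = rpm/60 = 47.183333 rev/s
J = V / (n·D) = 37.51 / (47.183333 × 0.512) = 1.552703
regime bands: climb J<0.3359 | cruise [0.3359, 0.6719) | windmill J≥0.6719
J = 1.5527 → windmill

J = 1.5527, regime = windmill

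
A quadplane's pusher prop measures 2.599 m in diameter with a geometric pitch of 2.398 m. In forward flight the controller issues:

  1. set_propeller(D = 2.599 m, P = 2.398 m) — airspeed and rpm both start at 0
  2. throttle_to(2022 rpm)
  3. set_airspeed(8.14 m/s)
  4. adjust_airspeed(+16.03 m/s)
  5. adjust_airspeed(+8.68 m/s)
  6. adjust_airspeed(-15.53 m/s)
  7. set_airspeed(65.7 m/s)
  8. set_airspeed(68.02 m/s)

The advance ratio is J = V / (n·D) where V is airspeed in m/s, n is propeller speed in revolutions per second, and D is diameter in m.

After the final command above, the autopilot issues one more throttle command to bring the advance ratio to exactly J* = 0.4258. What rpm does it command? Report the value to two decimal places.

set_propeller: D = 2.599 m, P = 2.398 m (p = P/D = 0.922663); state ← (V=0, rpm=0)
throttle_to(2022): rpm ← 2022
set_airspeed(8.14): V ← 8.14 m/s
adjust_airspeed(+16.03): V ← 8.14 +16.03 = 24.17 m/s
adjust_airspeed(+8.68): V ← 24.17 +8.68 = 32.85 m/s
adjust_airspeed(-15.53): V ← 32.85 -15.53 = 17.32 m/s
set_airspeed(65.7): V ← 65.7 m/s
set_airspeed(68.02): V ← 68.02 m/s
final state: V = 68.02 m/s, rpm = 2022 → n = rpm/60 = 33.700000 rev/s
target J* = 0.4258; solve J* = V/(n·D) for n: n = V/(J*·D) = 68.02/(0.4258 × 2.599) = 61.464548 rev/s
rpm = 60·n = 3687.872869

rpm = 3687.87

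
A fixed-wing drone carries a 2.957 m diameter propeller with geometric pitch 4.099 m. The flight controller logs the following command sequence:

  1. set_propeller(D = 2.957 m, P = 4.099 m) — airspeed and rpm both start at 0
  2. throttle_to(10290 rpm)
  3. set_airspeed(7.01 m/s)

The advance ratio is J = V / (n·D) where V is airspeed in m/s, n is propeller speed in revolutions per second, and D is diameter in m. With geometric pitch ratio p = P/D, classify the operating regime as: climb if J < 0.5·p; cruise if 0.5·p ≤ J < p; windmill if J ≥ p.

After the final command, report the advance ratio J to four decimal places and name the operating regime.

set_propeller: D = 2.957 m, P = 4.099 m (p = P/D = 1.386202); state ← (V=0, rpm=0)
throttle_to(10290): rpm ← 10290
set_airspeed(7.01): V ← 7.01 m/s
final state: V = 7.01 m/s, rpm = 10290 → n = rpm/60 = 171.500000 rev/s
J = V / (n·D) = 7.01 / (171.500000 × 2.957) = 0.013823
regime bands: climb J<0.6931 | cruise [0.6931, 1.3862) | windmill J≥1.3862
J = 0.0138 → climb

J = 0.0138, regime = climb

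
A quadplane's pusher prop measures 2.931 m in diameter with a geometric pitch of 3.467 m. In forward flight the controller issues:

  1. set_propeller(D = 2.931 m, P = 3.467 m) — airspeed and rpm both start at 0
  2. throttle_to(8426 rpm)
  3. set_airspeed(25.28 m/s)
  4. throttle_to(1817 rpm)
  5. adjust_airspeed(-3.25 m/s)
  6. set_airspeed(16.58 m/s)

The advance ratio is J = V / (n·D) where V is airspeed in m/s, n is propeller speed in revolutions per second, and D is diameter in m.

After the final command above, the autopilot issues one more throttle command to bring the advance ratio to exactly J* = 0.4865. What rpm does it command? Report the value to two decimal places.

set_propeller: D = 2.931 m, P = 3.467 m (p = P/D = 1.182873); state ← (V=0, rpm=0)
throttle_to(8426): rpm ← 8426
set_airspeed(25.28): V ← 25.28 m/s
throttle_to(1817): rpm ← 1817
adjust_airspeed(-3.25): V ← 25.28 -3.25 = 22.03 m/s
set_airspeed(16.58): V ← 16.58 m/s
final state: V = 16.58 m/s, rpm = 1817 → n = rpm/60 = 30.283333 rev/s
target J* = 0.4865; solve J* = V/(n·D) for n: n = V/(J*·D) = 16.58/(0.4865 × 2.931) = 11.627487 rev/s
rpm = 60·n = 697.649221

rpm = 697.65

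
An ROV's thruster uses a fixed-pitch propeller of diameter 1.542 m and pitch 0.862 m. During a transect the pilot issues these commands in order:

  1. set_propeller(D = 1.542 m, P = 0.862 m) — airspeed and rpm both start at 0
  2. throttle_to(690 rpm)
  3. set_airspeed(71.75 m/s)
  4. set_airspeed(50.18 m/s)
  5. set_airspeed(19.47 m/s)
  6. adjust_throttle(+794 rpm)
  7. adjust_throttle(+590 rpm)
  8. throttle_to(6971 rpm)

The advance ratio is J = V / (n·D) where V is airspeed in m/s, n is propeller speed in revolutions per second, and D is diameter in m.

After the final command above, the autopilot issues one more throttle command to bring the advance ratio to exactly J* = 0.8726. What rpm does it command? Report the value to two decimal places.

rpm = 868.20

set_propeller: D = 1.542 m, P = 0.862 m (p = P/D = 0.559014); state ← (V=0, rpm=0)
throttle_to(690): rpm ← 690
set_airspeed(71.75): V ← 71.75 m/s
set_airspeed(50.18): V ← 50.18 m/s
set_airspeed(19.47): V ← 19.47 m/s
adjust_throttle(+794): rpm ← 690 +794 = 1484
adjust_throttle(+590): rpm ← 1484 +590 = 2074
throttle_to(6971): rpm ← 6971
final state: V = 19.47 m/s, rpm = 6971 → n = rpm/60 = 116.183333 rev/s
target J* = 0.8726; solve J* = V/(n·D) for n: n = V/(J*·D) = 19.47/(0.8726 × 1.542) = 14.469928 rev/s
rpm = 60·n = 868.195678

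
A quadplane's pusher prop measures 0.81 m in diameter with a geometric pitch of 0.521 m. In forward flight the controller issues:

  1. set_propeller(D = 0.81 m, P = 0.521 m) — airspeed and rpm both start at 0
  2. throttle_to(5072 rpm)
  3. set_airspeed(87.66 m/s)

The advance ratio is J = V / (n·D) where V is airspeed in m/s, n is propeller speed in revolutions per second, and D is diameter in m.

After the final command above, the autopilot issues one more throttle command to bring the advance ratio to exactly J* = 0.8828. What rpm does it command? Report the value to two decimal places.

rpm = 7355.38

set_propeller: D = 0.81 m, P = 0.521 m (p = P/D = 0.643210); state ← (V=0, rpm=0)
throttle_to(5072): rpm ← 5072
set_airspeed(87.66): V ← 87.66 m/s
final state: V = 87.66 m/s, rpm = 5072 → n = rpm/60 = 84.533333 rev/s
target J* = 0.8828; solve J* = V/(n·D) for n: n = V/(J*·D) = 87.66/(0.8828 × 0.81) = 122.589740 rev/s
rpm = 60·n = 7355.384383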